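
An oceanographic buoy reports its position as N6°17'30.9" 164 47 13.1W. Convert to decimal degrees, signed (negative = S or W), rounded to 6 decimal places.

6.291917, -164.786972

Lat: 17′ + 30.9″ = 17.51500′; 6 + 17.51500/60 = 6.2919167
N → positive
Lon: 164 + 47/60 + 13.1/3600 = 164.7869722
W ⇒ negate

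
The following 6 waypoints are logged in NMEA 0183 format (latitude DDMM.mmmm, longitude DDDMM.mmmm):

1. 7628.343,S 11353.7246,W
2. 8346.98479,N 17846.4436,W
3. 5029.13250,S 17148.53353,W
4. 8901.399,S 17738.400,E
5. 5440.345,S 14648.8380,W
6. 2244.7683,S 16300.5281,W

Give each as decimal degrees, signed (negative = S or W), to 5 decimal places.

1. -76.47238, -113.89541
2. 83.78308, -178.77406
3. -50.48554, -171.80889
4. -89.02332, 177.64000
5. -54.67242, -146.81397
6. -22.74614, -163.00880

Point 1:
  Latitude: degrees = first 2 digits = 76, minutes = 28.343; 76 + 28.343/60 = 76.472383
  S ⇒ negate
  Longitude: split at 3 digits → 113° and 53.7246′; 113 + 53.7246/60 = 113.895410
  hemisphere W, so the sign is −
Point 2:
  φ: degrees = first 2 digits = 83, minutes = 46.98479; 83 + 46.98479/60 = 83.783080
  N → positive
  λ: split at 3 digits → 178° and 46.4436′; 178 + 46.4436/60 = 178.774060
  W ⇒ negate
Point 3:
  Latitude: split at 2 digits → 50° and 29.1325′; 50 + 29.1325/60 = 50.485542
  S → negative
  Longitude: degrees = first 3 digits = 171, minutes = 48.53353; 171 + 48.53353/60 = 171.808892
  W ⇒ negate
Point 4:
  φ: degrees = first 2 digits = 89, minutes = 1.399; 89 + 1.399/60 = 89.023317
  S → negative
  Longitude: split at 3 digits → 177° and 38.4′; 177 + 38.4/60 = 177.640000
  E → positive
Point 5:
  Latitude: split at 2 digits → 54° and 40.345′; 54 + 40.345/60 = 54.672417
  S ⇒ negate
  Lon: split at 3 digits → 146° and 48.838′; 146 + 48.838/60 = 146.813967
  W → negative
Point 6:
  φ: split at 2 digits → 22° and 44.7683′; 22 + 44.7683/60 = 22.746138
  S ⇒ negate
  λ: split at 3 digits → 163° and 0.5281′; 163 + 0.5281/60 = 163.008802
  W → negative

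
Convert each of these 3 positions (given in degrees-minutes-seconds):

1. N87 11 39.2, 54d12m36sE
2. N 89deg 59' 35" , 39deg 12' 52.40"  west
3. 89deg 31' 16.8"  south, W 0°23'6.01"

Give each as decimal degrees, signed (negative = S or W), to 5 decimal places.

Point 1:
  Lat: 11′ + 39.2″ = 11.65333′; 87 + 11.65333/60 = 87.194222
  N ⇒ keep positive
  λ: 54° + 12/60 + 36/3600 = 54 + 0.200000 + 0.010000 = 54.210000
  E ⇒ keep positive
Point 2:
  Lat: 89° + 59/60 + 35/3600 = 89 + 0.983333 + 0.009722 = 89.993056
  N → positive
  λ: 12′ + 52.4″ = 12.87333′; 39 + 12.87333/60 = 39.214556
  hemisphere W, so the sign is −
Point 3:
  Latitude: 31′ + 16.8″ = 31.28000′; 89 + 31.28000/60 = 89.521333
  S → negative
  Longitude: 0° + 23/60 + 6.01/3600 = 0 + 0.383333 + 0.001669 = 0.385003
  hemisphere W, so the sign is −

1. 87.19422, 54.21000
2. 89.99306, -39.21456
3. -89.52133, -0.38500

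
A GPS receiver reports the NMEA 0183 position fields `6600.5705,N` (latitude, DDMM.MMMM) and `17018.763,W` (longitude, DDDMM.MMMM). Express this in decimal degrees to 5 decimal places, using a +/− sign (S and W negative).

Latitude: degrees = first 2 digits = 66, minutes = 0.5705; 66 + 0.5705/60 = 66.009508
N ⇒ keep positive
Lon: degrees = first 3 digits = 170, minutes = 18.763; 170 + 18.763/60 = 170.312717
hemisphere W, so the sign is −

66.00951, -170.31272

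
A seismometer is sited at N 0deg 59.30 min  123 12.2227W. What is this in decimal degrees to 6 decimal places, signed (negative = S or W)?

0.988333, -123.203712

Latitude: 0 + 59.3/60 = 0.9883333
N ⇒ keep positive
Lon: 12.2227′ = 0.203712°; total 123.2037117
W → negative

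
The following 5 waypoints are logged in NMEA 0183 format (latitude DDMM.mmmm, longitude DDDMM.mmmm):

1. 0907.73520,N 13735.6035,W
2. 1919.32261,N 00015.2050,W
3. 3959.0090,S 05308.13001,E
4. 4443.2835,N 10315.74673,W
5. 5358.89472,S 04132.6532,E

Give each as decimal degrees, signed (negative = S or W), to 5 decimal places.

Point 1:
  Lat: split at 2 digits → 09° and 7.7352′; 9 + 7.7352/60 = 9.128920
  N ⇒ keep positive
  Longitude: split at 3 digits → 137° and 35.6035′; 137 + 35.6035/60 = 137.593392
  W → negative
Point 2:
  Lat: split at 2 digits → 19° and 19.32261′; 19 + 19.32261/60 = 19.322044
  N ⇒ keep positive
  Lon: degrees = first 3 digits = 0, minutes = 15.205; 0 + 15.205/60 = 0.253417
  W ⇒ negate
Point 3:
  φ: degrees = first 2 digits = 39, minutes = 59.009; 39 + 59.009/60 = 39.983483
  hemisphere S, so the sign is −
  Longitude: split at 3 digits → 053° and 8.13001′; 53 + 8.13001/60 = 53.135500
  E ⇒ keep positive
Point 4:
  Latitude: degrees = first 2 digits = 44, minutes = 43.2835; 44 + 43.2835/60 = 44.721392
  N ⇒ keep positive
  Lon: split at 3 digits → 103° and 15.74673′; 103 + 15.74673/60 = 103.262446
  hemisphere W, so the sign is −
Point 5:
  φ: split at 2 digits → 53° and 58.89472′; 53 + 58.89472/60 = 53.981579
  hemisphere S, so the sign is −
  Longitude: degrees = first 3 digits = 41, minutes = 32.6532; 41 + 32.6532/60 = 41.544220
  E → positive

1. 9.12892, -137.59339
2. 19.32204, -0.25342
3. -39.98348, 53.13550
4. 44.72139, -103.26245
5. -53.98158, 41.54422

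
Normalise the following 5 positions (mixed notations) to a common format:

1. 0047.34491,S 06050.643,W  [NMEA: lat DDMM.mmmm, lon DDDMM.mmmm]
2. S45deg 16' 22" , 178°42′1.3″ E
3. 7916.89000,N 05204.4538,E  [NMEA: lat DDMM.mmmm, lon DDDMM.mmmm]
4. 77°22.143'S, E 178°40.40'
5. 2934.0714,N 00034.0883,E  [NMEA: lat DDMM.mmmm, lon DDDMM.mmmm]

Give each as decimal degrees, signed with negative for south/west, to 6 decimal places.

Point 1:
  Latitude: split at 2 digits → 00° and 47.34491′; 0 + 47.34491/60 = 0.7890818
  S ⇒ negate
  Lon: split at 3 digits → 060° and 50.643′; 60 + 50.643/60 = 60.8440500
  W → negative
Point 2:
  Lat: 45 + 16/60 + 22/3600 = 45.2727778
  S ⇒ negate
  λ: 42′ + 1.3″ = 42.02167′; 178 + 42.02167/60 = 178.7003611
  E → positive
Point 3:
  Lat: degrees = first 2 digits = 79, minutes = 16.89; 79 + 16.89/60 = 79.2815000
  N ⇒ keep positive
  Longitude: split at 3 digits → 052° and 4.4538′; 52 + 4.4538/60 = 52.0742300
  E ⇒ keep positive
Point 4:
  Lat: 77 + 22.143/60 = 77.3690500
  S ⇒ negate
  Lon: 40.4′ = 0.673333°; total 178.6733333
  E → positive
Point 5:
  Lat: degrees = first 2 digits = 29, minutes = 34.0714; 29 + 34.0714/60 = 29.5678567
  N → positive
  Longitude: degrees = first 3 digits = 0, minutes = 34.0883; 0 + 34.0883/60 = 0.5681383
  E → positive

1. -0.789082, -60.844050
2. -45.272778, 178.700361
3. 79.281500, 52.074230
4. -77.369050, 178.673333
5. 29.567857, 0.568138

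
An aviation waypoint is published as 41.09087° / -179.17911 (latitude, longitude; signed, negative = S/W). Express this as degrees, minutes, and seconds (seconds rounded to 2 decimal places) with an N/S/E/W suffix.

φ: 0.090870° → 5.45220′; 0.45220 × 60 = 27.1320″
Longitude is negative → W; |value| = 179.179110
λ: 0.179110 × 60 = 10.74660′ → 10′, remainder × 60 = 44.7960″

41°05′27.13″ N, 179°10′44.80″ W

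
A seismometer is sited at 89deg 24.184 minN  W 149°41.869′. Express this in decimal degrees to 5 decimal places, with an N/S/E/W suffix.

89.40307° N, 149.69782° W

Latitude: 24.184′ = 0.403067°; total 89.403067
Longitude: 149 + 41.869/60 = 149.697817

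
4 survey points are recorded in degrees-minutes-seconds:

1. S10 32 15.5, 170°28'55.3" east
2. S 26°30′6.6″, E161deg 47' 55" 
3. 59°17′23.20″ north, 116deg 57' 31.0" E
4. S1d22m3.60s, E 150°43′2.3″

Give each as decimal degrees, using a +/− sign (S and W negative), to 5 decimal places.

1. -10.53764, 170.48203
2. -26.50183, 161.79861
3. 59.28978, 116.95861
4. -1.36767, 150.71731

Point 1:
  φ: 10 + 32/60 + 15.5/3600 = 10.537639
  S → negative
  Lon: 170° + 28/60 + 55.3/3600 = 170 + 0.466667 + 0.015361 = 170.482028
  E ⇒ keep positive
Point 2:
  φ: 26° + 30/60 + 6.6/3600 = 26 + 0.500000 + 0.001833 = 26.501833
  S ⇒ negate
  λ: 47′ + 55″ = 47.91667′; 161 + 47.91667/60 = 161.798611
  E ⇒ keep positive
Point 3:
  Lat: 59° + 17/60 + 23.2/3600 = 59 + 0.283333 + 0.006444 = 59.289778
  N → positive
  Lon: 57′ + 31″ = 57.51667′; 116 + 57.51667/60 = 116.958611
  E ⇒ keep positive
Point 4:
  φ: 1° + 22/60 + 3.6/3600 = 1 + 0.366667 + 0.001000 = 1.367667
  S ⇒ negate
  Lon: 150° + 43/60 + 2.3/3600 = 150 + 0.716667 + 0.000639 = 150.717306
  E → positive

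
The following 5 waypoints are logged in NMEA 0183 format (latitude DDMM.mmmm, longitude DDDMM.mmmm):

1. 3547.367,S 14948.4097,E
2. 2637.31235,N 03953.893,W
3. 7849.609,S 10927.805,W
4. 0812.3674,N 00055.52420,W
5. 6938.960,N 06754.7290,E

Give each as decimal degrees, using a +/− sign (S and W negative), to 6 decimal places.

Point 1:
  φ: split at 2 digits → 35° and 47.367′; 35 + 47.367/60 = 35.7894500
  hemisphere S, so the sign is −
  Lon: degrees = first 3 digits = 149, minutes = 48.4097; 149 + 48.4097/60 = 149.8068283
  E → positive
Point 2:
  φ: split at 2 digits → 26° and 37.31235′; 26 + 37.31235/60 = 26.6218725
  N ⇒ keep positive
  Lon: split at 3 digits → 039° and 53.893′; 39 + 53.893/60 = 39.8982167
  hemisphere W, so the sign is −
Point 3:
  Latitude: split at 2 digits → 78° and 49.609′; 78 + 49.609/60 = 78.8268167
  S ⇒ negate
  λ: degrees = first 3 digits = 109, minutes = 27.805; 109 + 27.805/60 = 109.4634167
  W ⇒ negate
Point 4:
  Lat: degrees = first 2 digits = 8, minutes = 12.3674; 8 + 12.3674/60 = 8.2061233
  N → positive
  Lon: degrees = first 3 digits = 0, minutes = 55.5242; 0 + 55.5242/60 = 0.9254033
  W → negative
Point 5:
  Lat: split at 2 digits → 69° and 38.96′; 69 + 38.96/60 = 69.6493333
  N → positive
  λ: degrees = first 3 digits = 67, minutes = 54.729; 67 + 54.729/60 = 67.9121500
  E → positive

1. -35.789450, 149.806828
2. 26.621873, -39.898217
3. -78.826817, -109.463417
4. 8.206123, -0.925403
5. 69.649333, 67.912150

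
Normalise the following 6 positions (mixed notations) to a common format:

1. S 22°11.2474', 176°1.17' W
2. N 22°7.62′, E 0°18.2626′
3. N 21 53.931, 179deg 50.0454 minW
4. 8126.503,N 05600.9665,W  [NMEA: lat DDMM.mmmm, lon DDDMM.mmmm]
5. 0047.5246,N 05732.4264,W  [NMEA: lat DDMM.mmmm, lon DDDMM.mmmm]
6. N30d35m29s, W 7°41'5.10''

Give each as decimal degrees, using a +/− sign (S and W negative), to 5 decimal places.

1. -22.18746, -176.01950
2. 22.12700, 0.30438
3. 21.89885, -179.83409
4. 81.44172, -56.01611
5. 0.79208, -57.54044
6. 30.59139, -7.68475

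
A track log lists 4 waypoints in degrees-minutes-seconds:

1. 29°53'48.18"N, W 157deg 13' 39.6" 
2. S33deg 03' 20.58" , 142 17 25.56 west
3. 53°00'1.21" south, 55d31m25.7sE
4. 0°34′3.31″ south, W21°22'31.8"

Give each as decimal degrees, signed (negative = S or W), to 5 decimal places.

Point 1:
  φ: 53′ + 48.18″ = 53.80300′; 29 + 53.80300/60 = 29.896717
  N ⇒ keep positive
  Lon: 157° + 13/60 + 39.6/3600 = 157 + 0.216667 + 0.011000 = 157.227667
  hemisphere W, so the sign is −
Point 2:
  Lat: 33° + 3/60 + 20.58/3600 = 33 + 0.050000 + 0.005717 = 33.055717
  hemisphere S, so the sign is −
  Longitude: 142 + 17/60 + 25.56/3600 = 142.290433
  W ⇒ negate
Point 3:
  Lat: 0′ + 1.21″ = 0.02017′; 53 + 0.02017/60 = 53.000336
  hemisphere S, so the sign is −
  λ: 55° + 31/60 + 25.7/3600 = 55 + 0.516667 + 0.007139 = 55.523806
  E → positive
Point 4:
  Latitude: 34′ + 3.31″ = 34.05517′; 0 + 34.05517/60 = 0.567586
  S ⇒ negate
  Lon: 21° + 22/60 + 31.8/3600 = 21 + 0.366667 + 0.008833 = 21.375500
  W → negative

1. 29.89672, -157.22767
2. -33.05572, -142.29043
3. -53.00034, 55.52381
4. -0.56759, -21.37550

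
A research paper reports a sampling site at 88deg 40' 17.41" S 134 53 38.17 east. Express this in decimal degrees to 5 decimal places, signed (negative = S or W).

-88.67150, 134.89394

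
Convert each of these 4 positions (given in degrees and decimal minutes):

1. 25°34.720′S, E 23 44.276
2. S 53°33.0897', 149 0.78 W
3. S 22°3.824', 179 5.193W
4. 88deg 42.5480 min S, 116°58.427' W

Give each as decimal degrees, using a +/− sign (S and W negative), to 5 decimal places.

Point 1:
  Lat: 25 + 34.72/60 = 25.578667
  hemisphere S, so the sign is −
  Lon: 44.276′ = 0.737933°; total 23.737933
  E → positive
Point 2:
  Latitude: 33.0897′ = 0.551495°; total 53.551495
  hemisphere S, so the sign is −
  Lon: 0.78′ = 0.013000°; total 149.013000
  W → negative
Point 3:
  Lat: 22 + 3.824/60 = 22.063733
  hemisphere S, so the sign is −
  Longitude: 179 + 5.193/60 = 179.086550
  W → negative
Point 4:
  φ: 88 + 42.548/60 = 88.709133
  hemisphere S, so the sign is −
  λ: 58.427′ = 0.973783°; total 116.973783
  hemisphere W, so the sign is −

1. -25.57867, 23.73793
2. -53.55150, -149.01300
3. -22.06373, -179.08655
4. -88.70913, -116.97378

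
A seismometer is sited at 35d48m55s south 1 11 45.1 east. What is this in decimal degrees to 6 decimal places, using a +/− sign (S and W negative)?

-35.815278, 1.195861

Latitude: 48′ + 55″ = 48.91667′; 35 + 48.91667/60 = 35.8152778
hemisphere S, so the sign is −
λ: 1 + 11/60 + 45.1/3600 = 1.1958611
E → positive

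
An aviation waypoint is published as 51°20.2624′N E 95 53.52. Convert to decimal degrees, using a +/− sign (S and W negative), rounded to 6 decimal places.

51.337707, 95.892000

φ: 20.2624′ = 0.337707°; total 51.3377067
N ⇒ keep positive
Longitude: 95 + 53.52/60 = 95.8920000
E ⇒ keep positive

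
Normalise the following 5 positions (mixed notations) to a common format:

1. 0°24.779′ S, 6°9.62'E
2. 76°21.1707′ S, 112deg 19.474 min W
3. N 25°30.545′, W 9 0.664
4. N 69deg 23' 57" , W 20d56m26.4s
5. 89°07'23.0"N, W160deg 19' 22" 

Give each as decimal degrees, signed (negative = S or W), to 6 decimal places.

1. -0.412983, 6.160333
2. -76.352845, -112.324567
3. 25.509083, -9.011067
4. 69.399167, -20.940667
5. 89.123056, -160.322778

Point 1:
  φ: 24.779′ = 0.412983°; total 0.4129833
  hemisphere S, so the sign is −
  Longitude: 6 + 9.62/60 = 6.1603333
  E ⇒ keep positive
Point 2:
  Latitude: 21.1707′ = 0.352845°; total 76.3528450
  S ⇒ negate
  Lon: 19.474′ = 0.324567°; total 112.3245667
  W ⇒ negate
Point 3:
  Lat: 25 + 30.545/60 = 25.5090833
  N ⇒ keep positive
  Lon: 9 + 0.664/60 = 9.0110667
  W ⇒ negate
Point 4:
  Latitude: 69° + 23/60 + 57/3600 = 69 + 0.383333 + 0.015833 = 69.3991667
  N ⇒ keep positive
  Lon: 56′ + 26.4″ = 56.44000′; 20 + 56.44000/60 = 20.9406667
  hemisphere W, so the sign is −
Point 5:
  Latitude: 89° + 7/60 + 23/3600 = 89 + 0.116667 + 0.006389 = 89.1230556
  N → positive
  Lon: 160° + 19/60 + 22/3600 = 160 + 0.316667 + 0.006111 = 160.3227778
  hemisphere W, so the sign is −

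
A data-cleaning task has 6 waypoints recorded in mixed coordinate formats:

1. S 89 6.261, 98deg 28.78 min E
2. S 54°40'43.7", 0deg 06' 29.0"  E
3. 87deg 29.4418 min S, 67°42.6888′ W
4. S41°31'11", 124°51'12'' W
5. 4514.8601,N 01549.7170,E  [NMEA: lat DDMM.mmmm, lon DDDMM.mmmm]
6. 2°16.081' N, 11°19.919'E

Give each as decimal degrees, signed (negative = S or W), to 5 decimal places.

1. -89.10435, 98.47967
2. -54.67881, 0.10806
3. -87.49070, -67.71148
4. -41.51972, -124.85333
5. 45.24767, 15.82862
6. 2.26802, 11.33198

Point 1:
  Lat: 89 + 6.261/60 = 89.104350
  hemisphere S, so the sign is −
  Lon: 28.78′ = 0.479667°; total 98.479667
  E ⇒ keep positive
Point 2:
  Lat: 54° + 40/60 + 43.7/3600 = 54 + 0.666667 + 0.012139 = 54.678806
  hemisphere S, so the sign is −
  Lon: 0° + 6/60 + 29/3600 = 0 + 0.100000 + 0.008056 = 0.108056
  E → positive
Point 3:
  Lat: 29.4418′ = 0.490697°; total 87.490697
  S → negative
  Lon: 42.6888′ = 0.711480°; total 67.711480
  W ⇒ negate
Point 4:
  φ: 41° + 31/60 + 11/3600 = 41 + 0.516667 + 0.003056 = 41.519722
  hemisphere S, so the sign is −
  λ: 124° + 51/60 + 12/3600 = 124 + 0.850000 + 0.003333 = 124.853333
  hemisphere W, so the sign is −
Point 5:
  Lat: split at 2 digits → 45° and 14.8601′; 45 + 14.8601/60 = 45.247668
  N → positive
  λ: degrees = first 3 digits = 15, minutes = 49.717; 15 + 49.717/60 = 15.828617
  E → positive
Point 6:
  Lat: 16.081′ = 0.268017°; total 2.268017
  N → positive
  Lon: 11 + 19.919/60 = 11.331983
  E → positive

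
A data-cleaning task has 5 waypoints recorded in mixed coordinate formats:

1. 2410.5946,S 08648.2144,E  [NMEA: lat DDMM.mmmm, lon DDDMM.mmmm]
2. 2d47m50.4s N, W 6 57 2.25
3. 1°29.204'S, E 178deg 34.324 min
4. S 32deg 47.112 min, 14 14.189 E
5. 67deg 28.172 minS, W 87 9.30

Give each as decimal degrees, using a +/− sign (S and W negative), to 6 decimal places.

Point 1:
  Latitude: degrees = first 2 digits = 24, minutes = 10.5946; 24 + 10.5946/60 = 24.1765767
  S ⇒ negate
  Lon: split at 3 digits → 086° and 48.2144′; 86 + 48.2144/60 = 86.8035733
  E → positive
Point 2:
  Lat: 2 + 47/60 + 50.4/3600 = 2.7973333
  N → positive
  Lon: 6° + 57/60 + 2.25/3600 = 6 + 0.950000 + 0.000625 = 6.9506250
  W ⇒ negate
Point 3:
  φ: 29.204′ = 0.486733°; total 1.4867333
  S ⇒ negate
  Longitude: 178 + 34.324/60 = 178.5720667
  E → positive
Point 4:
  φ: 47.112′ = 0.785200°; total 32.7852000
  S → negative
  λ: 14.189′ = 0.236483°; total 14.2364833
  E → positive
Point 5:
  Lat: 28.172′ = 0.469533°; total 67.4695333
  S → negative
  Lon: 9.3′ = 0.155000°; total 87.1550000
  W ⇒ negate

1. -24.176577, 86.803573
2. 2.797333, -6.950625
3. -1.486733, 178.572067
4. -32.785200, 14.236483
5. -67.469533, -87.155000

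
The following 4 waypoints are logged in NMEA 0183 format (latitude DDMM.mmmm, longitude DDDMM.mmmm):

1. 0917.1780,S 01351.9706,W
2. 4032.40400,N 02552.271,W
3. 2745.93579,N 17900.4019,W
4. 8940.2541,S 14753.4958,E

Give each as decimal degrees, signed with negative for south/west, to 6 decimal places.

1. -9.286300, -13.866177
2. 40.540067, -25.871183
3. 27.765597, -179.006698
4. -89.670902, 147.891597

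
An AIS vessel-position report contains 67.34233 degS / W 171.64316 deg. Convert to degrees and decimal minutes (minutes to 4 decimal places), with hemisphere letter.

67° 20.5398′ S, 171° 38.5896′ W

φ: fractional part 0.342330 → 20.539800 minutes
λ: 171° + 0.643160 × 60 = 171° 38.589600′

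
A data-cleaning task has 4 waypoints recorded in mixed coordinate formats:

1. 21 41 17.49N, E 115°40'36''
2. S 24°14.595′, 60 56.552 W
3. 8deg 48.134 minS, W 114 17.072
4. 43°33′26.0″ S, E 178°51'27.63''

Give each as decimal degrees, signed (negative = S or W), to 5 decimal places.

1. 21.68819, 115.67667
2. -24.24325, -60.94253
3. -8.80223, -114.28453
4. -43.55722, 178.85768

Point 1:
  Latitude: 41′ + 17.49″ = 41.29150′; 21 + 41.29150/60 = 21.688192
  N ⇒ keep positive
  Longitude: 115 + 40/60 + 36/3600 = 115.676667
  E → positive
Point 2:
  Latitude: 24 + 14.595/60 = 24.243250
  S → negative
  λ: 56.552′ = 0.942533°; total 60.942533
  W → negative
Point 3:
  Lat: 48.134′ = 0.802233°; total 8.802233
  hemisphere S, so the sign is −
  λ: 17.072′ = 0.284533°; total 114.284533
  W ⇒ negate
Point 4:
  φ: 43° + 33/60 + 26/3600 = 43 + 0.550000 + 0.007222 = 43.557222
  S ⇒ negate
  Lon: 178° + 51/60 + 27.63/3600 = 178 + 0.850000 + 0.007675 = 178.857675
  E ⇒ keep positive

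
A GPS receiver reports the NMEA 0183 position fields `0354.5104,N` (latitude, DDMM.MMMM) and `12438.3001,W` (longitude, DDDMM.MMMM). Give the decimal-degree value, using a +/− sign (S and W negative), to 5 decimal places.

Lat: split at 2 digits → 03° and 54.5104′; 3 + 54.5104/60 = 3.908507
N → positive
Lon: degrees = first 3 digits = 124, minutes = 38.3001; 124 + 38.3001/60 = 124.638335
hemisphere W, so the sign is −

3.90851, -124.63834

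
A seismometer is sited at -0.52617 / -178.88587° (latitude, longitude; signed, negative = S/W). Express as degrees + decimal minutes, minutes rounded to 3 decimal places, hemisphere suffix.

Latitude is negative → S; |value| = 0.526170
Lat: fractional part 0.526170 → 31.57020 minutes
Longitude is negative → W; |value| = 178.885870
Lon: minutes = (178.885870 − 178) × 60 = 53.15220

0° 31.570′ S, 178° 53.152′ W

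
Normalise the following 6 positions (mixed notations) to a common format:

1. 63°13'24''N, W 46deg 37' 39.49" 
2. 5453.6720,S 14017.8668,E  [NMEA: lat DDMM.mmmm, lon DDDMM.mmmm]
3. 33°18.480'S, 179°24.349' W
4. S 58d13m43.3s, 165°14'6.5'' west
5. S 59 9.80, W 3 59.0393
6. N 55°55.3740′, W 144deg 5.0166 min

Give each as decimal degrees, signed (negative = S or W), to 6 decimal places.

Point 1:
  φ: 63 + 13/60 + 24/3600 = 63.2233333
  N → positive
  Lon: 37′ + 39.49″ = 37.65817′; 46 + 37.65817/60 = 46.6276361
  W → negative
Point 2:
  Lat: split at 2 digits → 54° and 53.672′; 54 + 53.672/60 = 54.8945333
  hemisphere S, so the sign is −
  λ: degrees = first 3 digits = 140, minutes = 17.8668; 140 + 17.8668/60 = 140.2977800
  E ⇒ keep positive
Point 3:
  φ: 18.48′ = 0.308000°; total 33.3080000
  S ⇒ negate
  λ: 179 + 24.349/60 = 179.4058167
  W → negative
Point 4:
  φ: 58 + 13/60 + 43.3/3600 = 58.2286944
  hemisphere S, so the sign is −
  λ: 165 + 14/60 + 6.5/3600 = 165.2351389
  W ⇒ negate
Point 5:
  Lat: 9.8′ = 0.163333°; total 59.1633333
  S → negative
  Longitude: 59.0393′ = 0.983988°; total 3.9839883
  W → negative
Point 6:
  Lat: 55 + 55.374/60 = 55.9229000
  N → positive
  Lon: 5.0166′ = 0.083610°; total 144.0836100
  W → negative

1. 63.223333, -46.627636
2. -54.894533, 140.297780
3. -33.308000, -179.405817
4. -58.228694, -165.235139
5. -59.163333, -3.983988
6. 55.922900, -144.083610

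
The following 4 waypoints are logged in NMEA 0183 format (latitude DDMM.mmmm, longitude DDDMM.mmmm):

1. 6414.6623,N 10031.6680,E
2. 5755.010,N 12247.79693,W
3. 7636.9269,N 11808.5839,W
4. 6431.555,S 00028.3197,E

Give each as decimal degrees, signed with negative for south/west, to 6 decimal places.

Point 1:
  Lat: split at 2 digits → 64° and 14.6623′; 64 + 14.6623/60 = 64.2443717
  N ⇒ keep positive
  Longitude: degrees = first 3 digits = 100, minutes = 31.668; 100 + 31.668/60 = 100.5278000
  E ⇒ keep positive
Point 2:
  φ: split at 2 digits → 57° and 55.01′; 57 + 55.01/60 = 57.9168333
  N → positive
  Longitude: degrees = first 3 digits = 122, minutes = 47.79693; 122 + 47.79693/60 = 122.7966155
  W → negative
Point 3:
  Lat: degrees = first 2 digits = 76, minutes = 36.9269; 76 + 36.9269/60 = 76.6154483
  N ⇒ keep positive
  Longitude: split at 3 digits → 118° and 8.5839′; 118 + 8.5839/60 = 118.1430650
  W → negative
Point 4:
  Lat: degrees = first 2 digits = 64, minutes = 31.555; 64 + 31.555/60 = 64.5259167
  hemisphere S, so the sign is −
  Longitude: split at 3 digits → 000° and 28.3197′; 0 + 28.3197/60 = 0.4719950
  E → positive

1. 64.244372, 100.527800
2. 57.916833, -122.796616
3. 76.615448, -118.143065
4. -64.525917, 0.471995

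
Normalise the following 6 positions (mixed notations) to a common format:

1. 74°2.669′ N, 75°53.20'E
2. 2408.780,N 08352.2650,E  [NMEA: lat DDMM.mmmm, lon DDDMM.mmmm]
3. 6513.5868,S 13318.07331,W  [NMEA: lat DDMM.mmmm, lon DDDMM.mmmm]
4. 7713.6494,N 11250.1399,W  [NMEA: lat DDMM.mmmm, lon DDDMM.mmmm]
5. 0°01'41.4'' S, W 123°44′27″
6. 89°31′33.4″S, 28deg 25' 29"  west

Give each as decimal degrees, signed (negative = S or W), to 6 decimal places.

1. 74.044483, 75.886667
2. 24.146333, 83.871083
3. -65.226447, -133.301222
4. 77.227490, -112.835665
5. -0.028167, -123.740833
6. -89.525944, -28.424722

Point 1:
  Lat: 74 + 2.669/60 = 74.0444833
  N → positive
  Lon: 53.2′ = 0.886667°; total 75.8866667
  E → positive
Point 2:
  Latitude: split at 2 digits → 24° and 8.78′; 24 + 8.78/60 = 24.1463333
  N ⇒ keep positive
  λ: degrees = first 3 digits = 83, minutes = 52.265; 83 + 52.265/60 = 83.8710833
  E ⇒ keep positive
Point 3:
  Latitude: split at 2 digits → 65° and 13.5868′; 65 + 13.5868/60 = 65.2264467
  hemisphere S, so the sign is −
  λ: split at 3 digits → 133° and 18.07331′; 133 + 18.07331/60 = 133.3012218
  W ⇒ negate
Point 4:
  φ: degrees = first 2 digits = 77, minutes = 13.6494; 77 + 13.6494/60 = 77.2274900
  N ⇒ keep positive
  λ: split at 3 digits → 112° and 50.1399′; 112 + 50.1399/60 = 112.8356650
  W ⇒ negate
Point 5:
  Lat: 1′ + 41.4″ = 1.69000′; 0 + 1.69000/60 = 0.0281667
  S → negative
  λ: 123 + 44/60 + 27/3600 = 123.7408333
  W → negative
Point 6:
  Lat: 31′ + 33.4″ = 31.55667′; 89 + 31.55667/60 = 89.5259444
  hemisphere S, so the sign is −
  Lon: 28 + 25/60 + 29/3600 = 28.4247222
  W ⇒ negate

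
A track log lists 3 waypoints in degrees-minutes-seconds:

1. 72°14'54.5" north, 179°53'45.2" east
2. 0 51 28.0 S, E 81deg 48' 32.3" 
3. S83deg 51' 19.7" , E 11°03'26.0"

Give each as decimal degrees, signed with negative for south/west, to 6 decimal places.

1. 72.248472, 179.895889
2. -0.857778, 81.808972
3. -83.855472, 11.057222

Point 1:
  Latitude: 72 + 14/60 + 54.5/3600 = 72.2484722
  N ⇒ keep positive
  λ: 53′ + 45.2″ = 53.75333′; 179 + 53.75333/60 = 179.8958889
  E ⇒ keep positive
Point 2:
  Latitude: 0 + 51/60 + 28/3600 = 0.8577778
  S ⇒ negate
  Lon: 48′ + 32.3″ = 48.53833′; 81 + 48.53833/60 = 81.8089722
  E ⇒ keep positive
Point 3:
  φ: 51′ + 19.7″ = 51.32833′; 83 + 51.32833/60 = 83.8554722
  S → negative
  Longitude: 3′ + 26″ = 3.43333′; 11 + 3.43333/60 = 11.0572222
  E ⇒ keep positive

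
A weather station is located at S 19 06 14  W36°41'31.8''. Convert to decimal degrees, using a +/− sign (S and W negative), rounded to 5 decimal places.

-19.10389, -36.69217

Lat: 19° + 6/60 + 14/3600 = 19 + 0.100000 + 0.003889 = 19.103889
S → negative
λ: 36° + 41/60 + 31.8/3600 = 36 + 0.683333 + 0.008833 = 36.692167
W → negative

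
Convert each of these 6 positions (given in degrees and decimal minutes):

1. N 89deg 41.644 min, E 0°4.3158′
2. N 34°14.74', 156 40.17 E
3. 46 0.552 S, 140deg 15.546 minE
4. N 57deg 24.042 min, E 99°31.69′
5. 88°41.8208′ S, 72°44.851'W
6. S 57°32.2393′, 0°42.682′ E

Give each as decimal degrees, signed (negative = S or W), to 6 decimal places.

Point 1:
  Latitude: 41.644′ = 0.694067°; total 89.6940667
  N ⇒ keep positive
  Longitude: 4.3158′ = 0.071930°; total 0.0719300
  E ⇒ keep positive
Point 2:
  Latitude: 14.74′ = 0.245667°; total 34.2456667
  N ⇒ keep positive
  λ: 40.17′ = 0.669500°; total 156.6695000
  E ⇒ keep positive
Point 3:
  Latitude: 0.552′ = 0.009200°; total 46.0092000
  hemisphere S, so the sign is −
  λ: 140 + 15.546/60 = 140.2591000
  E ⇒ keep positive
Point 4:
  φ: 24.042′ = 0.400700°; total 57.4007000
  N ⇒ keep positive
  Lon: 31.69′ = 0.528167°; total 99.5281667
  E → positive
Point 5:
  Latitude: 88 + 41.8208/60 = 88.6970133
  S → negative
  λ: 72 + 44.851/60 = 72.7475167
  W ⇒ negate
Point 6:
  φ: 57 + 32.2393/60 = 57.5373217
  hemisphere S, so the sign is −
  λ: 42.682′ = 0.711367°; total 0.7113667
  E → positive

1. 89.694067, 0.071930
2. 34.245667, 156.669500
3. -46.009200, 140.259100
4. 57.400700, 99.528167
5. -88.697013, -72.747517
6. -57.537322, 0.711367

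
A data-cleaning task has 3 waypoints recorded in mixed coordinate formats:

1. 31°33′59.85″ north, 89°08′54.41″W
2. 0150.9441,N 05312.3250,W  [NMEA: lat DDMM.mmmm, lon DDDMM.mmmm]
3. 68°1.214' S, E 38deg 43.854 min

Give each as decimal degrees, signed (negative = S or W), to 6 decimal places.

1. 31.566625, -89.148447
2. 1.849068, -53.205417
3. -68.020233, 38.730900

Point 1:
  Latitude: 33′ + 59.85″ = 33.99750′; 31 + 33.99750/60 = 31.5666250
  N ⇒ keep positive
  Longitude: 8′ + 54.41″ = 8.90683′; 89 + 8.90683/60 = 89.1484472
  W ⇒ negate
Point 2:
  Latitude: degrees = first 2 digits = 1, minutes = 50.9441; 1 + 50.9441/60 = 1.8490683
  N → positive
  Lon: split at 3 digits → 053° and 12.325′; 53 + 12.325/60 = 53.2054167
  hemisphere W, so the sign is −
Point 3:
  Lat: 1.214′ = 0.020233°; total 68.0202333
  S → negative
  Lon: 43.854′ = 0.730900°; total 38.7309000
  E → positive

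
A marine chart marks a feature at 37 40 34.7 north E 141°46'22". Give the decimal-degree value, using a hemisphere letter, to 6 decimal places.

φ: 37 + 40/60 + 34.7/3600 = 37.6763056
Lon: 46′ + 22″ = 46.36667′; 141 + 46.36667/60 = 141.7727778

37.676306° N, 141.772778° E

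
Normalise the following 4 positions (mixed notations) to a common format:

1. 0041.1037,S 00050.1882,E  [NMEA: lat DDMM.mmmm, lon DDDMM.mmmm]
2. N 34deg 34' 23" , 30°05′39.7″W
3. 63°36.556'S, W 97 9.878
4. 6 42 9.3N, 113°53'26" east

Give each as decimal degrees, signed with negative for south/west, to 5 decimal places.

1. -0.68506, 0.83647
2. 34.57306, -30.09436
3. -63.60927, -97.16463
4. 6.70258, 113.89056

Point 1:
  Latitude: split at 2 digits → 00° and 41.1037′; 0 + 41.1037/60 = 0.685062
  S → negative
  Longitude: split at 3 digits → 000° and 50.1882′; 0 + 50.1882/60 = 0.836470
  E ⇒ keep positive
Point 2:
  Latitude: 34′ + 23″ = 34.38333′; 34 + 34.38333/60 = 34.573056
  N → positive
  Longitude: 5′ + 39.7″ = 5.66167′; 30 + 5.66167/60 = 30.094361
  W ⇒ negate
Point 3:
  Lat: 63 + 36.556/60 = 63.609267
  S → negative
  Lon: 9.878′ = 0.164633°; total 97.164633
  W → negative
Point 4:
  Lat: 6 + 42/60 + 9.3/3600 = 6.702583
  N ⇒ keep positive
  λ: 53′ + 26″ = 53.43333′; 113 + 53.43333/60 = 113.890556
  E ⇒ keep positive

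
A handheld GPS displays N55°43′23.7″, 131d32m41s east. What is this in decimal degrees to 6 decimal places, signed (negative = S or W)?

Latitude: 55° + 43/60 + 23.7/3600 = 55 + 0.716667 + 0.006583 = 55.7232500
N ⇒ keep positive
λ: 32′ + 41″ = 32.68333′; 131 + 32.68333/60 = 131.5447222
E ⇒ keep positive

55.723250, 131.544722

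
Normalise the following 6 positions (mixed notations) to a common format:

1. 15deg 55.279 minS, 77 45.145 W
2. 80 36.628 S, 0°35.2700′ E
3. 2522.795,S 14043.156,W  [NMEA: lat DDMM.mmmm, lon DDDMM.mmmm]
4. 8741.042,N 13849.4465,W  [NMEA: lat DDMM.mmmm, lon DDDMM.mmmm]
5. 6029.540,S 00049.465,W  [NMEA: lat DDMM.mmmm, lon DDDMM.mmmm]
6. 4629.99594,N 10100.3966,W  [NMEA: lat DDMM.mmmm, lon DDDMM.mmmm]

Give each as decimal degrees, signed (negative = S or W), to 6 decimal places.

1. -15.921317, -77.752417
2. -80.610467, 0.587833
3. -25.379917, -140.719267
4. 87.684033, -138.824108
5. -60.492333, -0.824417
6. 46.499932, -101.006610

Point 1:
  Latitude: 55.279′ = 0.921317°; total 15.9213167
  S → negative
  Longitude: 45.145′ = 0.752417°; total 77.7524167
  W → negative
Point 2:
  Latitude: 36.628′ = 0.610467°; total 80.6104667
  hemisphere S, so the sign is −
  Longitude: 0 + 35.27/60 = 0.5878333
  E → positive
Point 3:
  Lat: degrees = first 2 digits = 25, minutes = 22.795; 25 + 22.795/60 = 25.3799167
  hemisphere S, so the sign is −
  Lon: split at 3 digits → 140° and 43.156′; 140 + 43.156/60 = 140.7192667
  W → negative
Point 4:
  Lat: degrees = first 2 digits = 87, minutes = 41.042; 87 + 41.042/60 = 87.6840333
  N ⇒ keep positive
  Longitude: split at 3 digits → 138° and 49.4465′; 138 + 49.4465/60 = 138.8241083
  W ⇒ negate
Point 5:
  Latitude: degrees = first 2 digits = 60, minutes = 29.54; 60 + 29.54/60 = 60.4923333
  hemisphere S, so the sign is −
  Longitude: degrees = first 3 digits = 0, minutes = 49.465; 0 + 49.465/60 = 0.8244167
  W → negative
Point 6:
  φ: split at 2 digits → 46° and 29.99594′; 46 + 29.99594/60 = 46.4999323
  N → positive
  λ: degrees = first 3 digits = 101, minutes = 0.3966; 101 + 0.3966/60 = 101.0066100
  W → negative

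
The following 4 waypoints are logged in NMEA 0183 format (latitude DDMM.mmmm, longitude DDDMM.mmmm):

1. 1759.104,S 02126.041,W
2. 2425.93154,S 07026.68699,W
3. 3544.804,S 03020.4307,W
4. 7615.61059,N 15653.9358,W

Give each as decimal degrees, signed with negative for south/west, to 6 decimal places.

Point 1:
  Latitude: degrees = first 2 digits = 17, minutes = 59.104; 17 + 59.104/60 = 17.9850667
  hemisphere S, so the sign is −
  λ: split at 3 digits → 021° and 26.041′; 21 + 26.041/60 = 21.4340167
  W ⇒ negate
Point 2:
  φ: degrees = first 2 digits = 24, minutes = 25.93154; 24 + 25.93154/60 = 24.4321923
  hemisphere S, so the sign is −
  λ: split at 3 digits → 070° and 26.68699′; 70 + 26.68699/60 = 70.4447832
  W ⇒ negate
Point 3:
  Lat: degrees = first 2 digits = 35, minutes = 44.804; 35 + 44.804/60 = 35.7467333
  hemisphere S, so the sign is −
  Longitude: split at 3 digits → 030° and 20.4307′; 30 + 20.4307/60 = 30.3405117
  W ⇒ negate
Point 4:
  Latitude: degrees = first 2 digits = 76, minutes = 15.61059; 76 + 15.61059/60 = 76.2601765
  N ⇒ keep positive
  Longitude: split at 3 digits → 156° and 53.9358′; 156 + 53.9358/60 = 156.8989300
  W → negative

1. -17.985067, -21.434017
2. -24.432192, -70.444783
3. -35.746733, -30.340512
4. 76.260177, -156.898930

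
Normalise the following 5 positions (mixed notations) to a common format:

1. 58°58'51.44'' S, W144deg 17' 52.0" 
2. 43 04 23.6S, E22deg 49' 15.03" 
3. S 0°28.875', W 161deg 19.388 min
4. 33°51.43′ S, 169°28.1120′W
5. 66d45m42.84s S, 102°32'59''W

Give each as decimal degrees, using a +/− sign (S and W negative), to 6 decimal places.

1. -58.980956, -144.297778
2. -43.073222, 22.820842
3. -0.481250, -161.323133
4. -33.857167, -169.468533
5. -66.761900, -102.549722

Point 1:
  Lat: 58° + 58/60 + 51.44/3600 = 58 + 0.966667 + 0.014289 = 58.9809556
  hemisphere S, so the sign is −
  Lon: 144° + 17/60 + 52/3600 = 144 + 0.283333 + 0.014444 = 144.2977778
  hemisphere W, so the sign is −
Point 2:
  Lat: 43 + 4/60 + 23.6/3600 = 43.0732222
  hemisphere S, so the sign is −
  Lon: 22° + 49/60 + 15.03/3600 = 22 + 0.816667 + 0.004175 = 22.8208417
  E → positive
Point 3:
  Latitude: 28.875′ = 0.481250°; total 0.4812500
  S ⇒ negate
  λ: 161 + 19.388/60 = 161.3231333
  hemisphere W, so the sign is −
Point 4:
  Lat: 33 + 51.43/60 = 33.8571667
  hemisphere S, so the sign is −
  Longitude: 28.112′ = 0.468533°; total 169.4685333
  hemisphere W, so the sign is −
Point 5:
  Lat: 66° + 45/60 + 42.84/3600 = 66 + 0.750000 + 0.011900 = 66.7619000
  S → negative
  λ: 102 + 32/60 + 59/3600 = 102.5497222
  hemisphere W, so the sign is −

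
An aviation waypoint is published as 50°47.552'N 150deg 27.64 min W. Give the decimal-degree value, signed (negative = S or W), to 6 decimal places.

Latitude: 47.552′ = 0.792533°; total 50.7925333
N ⇒ keep positive
λ: 150 + 27.64/60 = 150.4606667
W → negative

50.792533, -150.460667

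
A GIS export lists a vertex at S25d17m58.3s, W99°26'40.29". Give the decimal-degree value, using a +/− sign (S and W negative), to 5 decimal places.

-25.29953, -99.44453

φ: 25° + 17/60 + 58.3/3600 = 25 + 0.283333 + 0.016194 = 25.299528
S ⇒ negate
Longitude: 99° + 26/60 + 40.29/3600 = 99 + 0.433333 + 0.011192 = 99.444525
W → negative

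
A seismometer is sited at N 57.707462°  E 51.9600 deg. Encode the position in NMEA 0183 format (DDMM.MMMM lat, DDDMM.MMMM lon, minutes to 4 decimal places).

Lat: minutes = (57.707462 − 57) × 60 = 42.447720
Lon: fractional part 0.960000 → 57.600000 minutes

5742.4477,N / 05157.6000,E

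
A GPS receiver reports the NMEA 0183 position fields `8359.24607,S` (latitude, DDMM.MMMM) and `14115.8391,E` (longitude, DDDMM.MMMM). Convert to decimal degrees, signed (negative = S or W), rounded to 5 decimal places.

Latitude: split at 2 digits → 83° and 59.24607′; 83 + 59.24607/60 = 83.987435
S → negative
Longitude: degrees = first 3 digits = 141, minutes = 15.8391; 141 + 15.8391/60 = 141.263985
E ⇒ keep positive

-83.98743, 141.26399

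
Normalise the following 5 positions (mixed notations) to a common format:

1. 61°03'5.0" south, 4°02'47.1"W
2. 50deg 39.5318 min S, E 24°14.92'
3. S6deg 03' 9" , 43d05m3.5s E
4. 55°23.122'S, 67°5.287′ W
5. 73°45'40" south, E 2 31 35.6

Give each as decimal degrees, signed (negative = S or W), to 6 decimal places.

1. -61.051389, -4.046417
2. -50.658863, 24.248667
3. -6.052500, 43.084306
4. -55.385367, -67.088117
5. -73.761111, 2.526556

Point 1:
  Latitude: 61° + 3/60 + 5/3600 = 61 + 0.050000 + 0.001389 = 61.0513889
  S ⇒ negate
  Longitude: 4° + 2/60 + 47.1/3600 = 4 + 0.033333 + 0.013083 = 4.0464167
  hemisphere W, so the sign is −
Point 2:
  Latitude: 50 + 39.5318/60 = 50.6588633
  hemisphere S, so the sign is −
  Longitude: 14.92′ = 0.248667°; total 24.2486667
  E → positive
Point 3:
  φ: 3′ + 9″ = 3.15000′; 6 + 3.15000/60 = 6.0525000
  S ⇒ negate
  Lon: 43° + 5/60 + 3.5/3600 = 43 + 0.083333 + 0.000972 = 43.0843056
  E ⇒ keep positive
Point 4:
  Lat: 55 + 23.122/60 = 55.3853667
  S → negative
  Longitude: 5.287′ = 0.088117°; total 67.0881167
  hemisphere W, so the sign is −
Point 5:
  φ: 45′ + 40″ = 45.66667′; 73 + 45.66667/60 = 73.7611111
  S → negative
  Lon: 2 + 31/60 + 35.6/3600 = 2.5265556
  E → positive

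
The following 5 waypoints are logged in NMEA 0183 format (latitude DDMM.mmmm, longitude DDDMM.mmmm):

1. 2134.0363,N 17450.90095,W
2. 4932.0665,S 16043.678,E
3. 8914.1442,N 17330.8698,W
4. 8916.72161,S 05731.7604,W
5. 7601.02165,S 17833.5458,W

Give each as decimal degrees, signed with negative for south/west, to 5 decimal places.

1. 21.56727, -174.84835
2. -49.53444, 160.72797
3. 89.23574, -173.51450
4. -89.27869, -57.52934
5. -76.01703, -178.55910

Point 1:
  Latitude: split at 2 digits → 21° and 34.0363′; 21 + 34.0363/60 = 21.567272
  N ⇒ keep positive
  Lon: degrees = first 3 digits = 174, minutes = 50.90095; 174 + 50.90095/60 = 174.848349
  hemisphere W, so the sign is −
Point 2:
  Lat: split at 2 digits → 49° and 32.0665′; 49 + 32.0665/60 = 49.534442
  hemisphere S, so the sign is −
  Longitude: degrees = first 3 digits = 160, minutes = 43.678; 160 + 43.678/60 = 160.727967
  E → positive
Point 3:
  Latitude: degrees = first 2 digits = 89, minutes = 14.1442; 89 + 14.1442/60 = 89.235737
  N → positive
  λ: split at 3 digits → 173° and 30.8698′; 173 + 30.8698/60 = 173.514497
  hemisphere W, so the sign is −
Point 4:
  Lat: split at 2 digits → 89° and 16.72161′; 89 + 16.72161/60 = 89.278694
  S → negative
  Longitude: degrees = first 3 digits = 57, minutes = 31.7604; 57 + 31.7604/60 = 57.529340
  W ⇒ negate
Point 5:
  Lat: degrees = first 2 digits = 76, minutes = 1.02165; 76 + 1.02165/60 = 76.017028
  S → negative
  Lon: degrees = first 3 digits = 178, minutes = 33.5458; 178 + 33.5458/60 = 178.559097
  W ⇒ negate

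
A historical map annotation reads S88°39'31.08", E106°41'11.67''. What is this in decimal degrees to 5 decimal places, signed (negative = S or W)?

-88.65863, 106.68658

φ: 88 + 39/60 + 31.08/3600 = 88.658633
hemisphere S, so the sign is −
Longitude: 106 + 41/60 + 11.67/3600 = 106.686575
E → positive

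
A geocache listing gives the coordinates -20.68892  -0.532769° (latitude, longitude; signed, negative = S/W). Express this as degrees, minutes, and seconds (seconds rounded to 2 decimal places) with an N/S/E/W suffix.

Latitude is negative → S; |value| = 20.688920
Latitude: 0.688920 × 60 = 41.33520′ → 41′, remainder × 60 = 20.1120″
Longitude is negative → W; |value| = 0.532769
Lon: whole degrees 0; 31.96614′ → 31′ and 57.9684″

20°41′20.11″ S, 0°31′57.97″ W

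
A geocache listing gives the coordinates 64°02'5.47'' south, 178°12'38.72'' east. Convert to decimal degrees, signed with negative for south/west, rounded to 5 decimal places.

-64.03485, 178.21076

φ: 64° + 2/60 + 5.47/3600 = 64 + 0.033333 + 0.001519 = 64.034853
S → negative
Longitude: 178° + 12/60 + 38.72/3600 = 178 + 0.200000 + 0.010756 = 178.210756
E ⇒ keep positive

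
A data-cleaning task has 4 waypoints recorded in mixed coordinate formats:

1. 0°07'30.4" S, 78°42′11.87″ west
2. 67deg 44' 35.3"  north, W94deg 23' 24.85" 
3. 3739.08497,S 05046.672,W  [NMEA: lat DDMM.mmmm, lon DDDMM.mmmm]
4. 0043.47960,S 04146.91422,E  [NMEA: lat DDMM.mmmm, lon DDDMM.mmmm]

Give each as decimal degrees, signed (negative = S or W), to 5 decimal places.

1. -0.12511, -78.70330
2. 67.74314, -94.39024
3. -37.65142, -50.77787
4. -0.72466, 41.78190

Point 1:
  Lat: 0° + 7/60 + 30.4/3600 = 0 + 0.116667 + 0.008444 = 0.125111
  hemisphere S, so the sign is −
  λ: 78 + 42/60 + 11.87/3600 = 78.703297
  W → negative
Point 2:
  φ: 67° + 44/60 + 35.3/3600 = 67 + 0.733333 + 0.009806 = 67.743139
  N → positive
  Lon: 94 + 23/60 + 24.85/3600 = 94.390236
  W → negative
Point 3:
  Lat: degrees = first 2 digits = 37, minutes = 39.08497; 37 + 39.08497/60 = 37.651416
  hemisphere S, so the sign is −
  λ: split at 3 digits → 050° and 46.672′; 50 + 46.672/60 = 50.777867
  W → negative
Point 4:
  Lat: degrees = first 2 digits = 0, minutes = 43.4796; 0 + 43.4796/60 = 0.724660
  S → negative
  Longitude: split at 3 digits → 041° and 46.91422′; 41 + 46.91422/60 = 41.781904
  E ⇒ keep positive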